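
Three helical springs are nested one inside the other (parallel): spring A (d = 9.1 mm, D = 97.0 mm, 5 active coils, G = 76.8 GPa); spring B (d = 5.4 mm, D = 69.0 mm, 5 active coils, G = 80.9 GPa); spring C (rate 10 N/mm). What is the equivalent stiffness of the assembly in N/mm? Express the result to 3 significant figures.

29.7 N/mm

k_A = Gd⁴/(8D³N_a) = (76.8×10³)(9.1⁴)/(8·97.0³·5) = 14.426 N/mm
k_B = Gd⁴/(8D³N_a) = (80.9×10³)(5.4⁴)/(8·69.0³·5) = 5.235 N/mm
Parallel: k_eq = 14.426 + 5.235 + 10 = 29.661 N/mm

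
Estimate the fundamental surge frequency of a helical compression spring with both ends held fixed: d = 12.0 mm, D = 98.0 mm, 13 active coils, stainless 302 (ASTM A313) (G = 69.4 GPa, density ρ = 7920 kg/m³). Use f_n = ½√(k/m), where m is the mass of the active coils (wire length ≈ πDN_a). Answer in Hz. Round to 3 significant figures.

k = Gd⁴/(8D³N_a) = (69.4×10³)(12.0⁴)/(8·98.0³·13) = 14.702 N/mm = 14702 N/m
Wire length L = πDN_a = π·98.0·13 = 4002.4 mm
m = ρ·(πd²/4)·L = 7920 × 113.1×10⁻⁶ m² × 4.0024 m = 3.5851 kg
f_n = ½√(k/m) = 0.5·√(14702/3.5851) = 0.5·√(4100.9) = 32.019 Hz

32.0 Hz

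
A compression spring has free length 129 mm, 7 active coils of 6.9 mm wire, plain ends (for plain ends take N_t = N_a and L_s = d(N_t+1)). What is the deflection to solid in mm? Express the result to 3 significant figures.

73.8 mm

N_t = 7; L_s = 6.9·8 = 55.2 mm
δ_solid = L₀ − L_s = 129 − 55.2 = 73.8 mm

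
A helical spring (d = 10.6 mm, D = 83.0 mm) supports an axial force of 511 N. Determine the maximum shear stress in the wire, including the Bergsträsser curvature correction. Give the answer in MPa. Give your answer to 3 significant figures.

107 MPa

Spring index C = D/d = 83.0/10.6 = 7.8302
K_B = (4C+2)/(4C−3) = 33.321/28.321 = 1.1765
τ₀ = 8FD/(πd³) = 8·511·83.0/(π·10.6³) = 339304/3741.7 = 90.682 MPa
τ_max = K·τ₀ = 1.1765 × 90.682 = 106.69 MPa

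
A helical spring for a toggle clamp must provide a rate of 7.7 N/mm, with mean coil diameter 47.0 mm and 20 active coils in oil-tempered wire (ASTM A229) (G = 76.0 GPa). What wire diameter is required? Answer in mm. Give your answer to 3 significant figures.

d = (8D³N_a·k / G)^(1/4) = (8·47.0³·20·7.7 / (76.0×10³))^0.25
  = (1683)^0.25 = 6.4051 mm

6.41 mm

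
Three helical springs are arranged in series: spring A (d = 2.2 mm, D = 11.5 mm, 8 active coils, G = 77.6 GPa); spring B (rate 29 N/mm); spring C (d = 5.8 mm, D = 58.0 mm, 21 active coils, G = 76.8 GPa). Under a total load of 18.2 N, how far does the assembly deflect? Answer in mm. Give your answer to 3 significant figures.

8.47 mm

k_A = Gd⁴/(8D³N_a) = (77.6×10³)(2.2⁴)/(8·11.5³·8) = 18.676 N/mm
k_C = Gd⁴/(8D³N_a) = (76.8×10³)(5.8⁴)/(8·58.0³·21) = 2.6514 N/mm
Series: 1/k_eq = 1/18.676 + 1/29 + 1/2.6514 = 0.46518; k_eq = 2.1497 N/mm
δ = F/k_eq = 18.2/2.1497 = 8.4663 mm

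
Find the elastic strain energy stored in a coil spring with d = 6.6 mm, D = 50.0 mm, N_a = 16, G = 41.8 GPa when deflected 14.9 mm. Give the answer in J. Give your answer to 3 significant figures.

k = Gd⁴/(8D³N_a) = (41.8×10³)(6.6⁴)/(8·50.0³·16) = 4.9571 N/mm
U = ½kδ² = 0.5 × 4.9571 × 14.9² = 550.27 N·mm = 0.55027 J

0.550 J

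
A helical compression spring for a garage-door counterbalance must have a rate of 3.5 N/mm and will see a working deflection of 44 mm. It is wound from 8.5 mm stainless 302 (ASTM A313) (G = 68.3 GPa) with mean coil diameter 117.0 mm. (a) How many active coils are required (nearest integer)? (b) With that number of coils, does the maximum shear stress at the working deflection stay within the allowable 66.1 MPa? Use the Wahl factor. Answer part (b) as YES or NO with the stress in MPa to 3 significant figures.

N_a = Gd⁴/(8D³k) = (68.3×10³)(8.5⁴)/(8·117.0³·3.5) = 7.95 → N_a = 8
Actual rate k = Gd⁴/(8D³·8) = 3.4782 N/mm
Working load F = kδ = 3.4782·44 = 153.04 N
C = 117.0/8.5 = 13.7647; K_W = (4C−1)/(4C−4)+0.615/C = 1.1034
τ_max = K_W·8FD/(πd³) = 1.1034·74.247 = 81.927 MPa
τ_max > 66.1 MPa → exceeds allowable

(a) 8 coils; (b) NO, τ_max = 81.9 MPa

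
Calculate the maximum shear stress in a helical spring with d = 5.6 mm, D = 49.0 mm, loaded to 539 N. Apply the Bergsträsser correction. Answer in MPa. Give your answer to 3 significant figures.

Spring index C = D/d = 49.0/5.6 = 8.7500
K_B = (4C+2)/(4C−3) = 37.000/32.000 = 1.1562
τ₀ = 8FD/(πd³) = 8·539·49.0/(π·5.6³) = 211288/551.71 = 382.97 MPa
τ_max = K·τ₀ = 1.1562 × 382.97 = 442.81 MPa

443 MPa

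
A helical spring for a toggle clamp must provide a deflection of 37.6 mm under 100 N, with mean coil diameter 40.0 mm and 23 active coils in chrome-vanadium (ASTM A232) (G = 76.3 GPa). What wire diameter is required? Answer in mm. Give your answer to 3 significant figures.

4.50 mm

Required rate k = F/δ = 100/37.6 = 2.6596 N/mm
d = (8D³N_a·k / G)^(1/4) = (8·40.0³·23·2.6596 / (76.3×10³))^0.25
  = (410.47)^0.25 = 4.5011 mm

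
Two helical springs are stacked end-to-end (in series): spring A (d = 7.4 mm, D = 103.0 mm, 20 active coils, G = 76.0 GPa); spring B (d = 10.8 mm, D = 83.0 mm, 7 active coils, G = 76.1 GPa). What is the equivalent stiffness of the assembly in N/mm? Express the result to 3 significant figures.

k_A = Gd⁴/(8D³N_a) = (76.0×10³)(7.4⁴)/(8·103.0³·20) = 1.3035 N/mm
k_B = Gd⁴/(8D³N_a) = (76.1×10³)(10.8⁴)/(8·83.0³·7) = 32.334 N/mm
Series: 1/k_eq = 1/1.3035 + 1/32.334 = 0.7981; k_eq = 1.253 N/mm

1.25 N/mm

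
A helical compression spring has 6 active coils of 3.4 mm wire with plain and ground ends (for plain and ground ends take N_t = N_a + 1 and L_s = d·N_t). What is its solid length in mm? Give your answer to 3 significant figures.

23.8 mm

plain and ground ends: N_t = N_a + 1 = 6 + 1 = 7
L_s = d·N_t = 3.4 × 7 = 23.8 mm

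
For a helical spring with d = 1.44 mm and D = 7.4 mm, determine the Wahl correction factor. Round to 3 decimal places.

1.301

C = D/d = 7.4/1.44 = 5.1389
K_W = (4C−1)/(4C−4) + 0.615/C = 19.556/16.556 + 0.1197 = 1.3009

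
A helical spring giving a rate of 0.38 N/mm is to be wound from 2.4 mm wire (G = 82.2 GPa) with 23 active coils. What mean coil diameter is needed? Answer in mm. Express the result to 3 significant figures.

33.9 mm

D = (Gd⁴/(8N_a·k))^(1/3) = (82.2×10³·2.4⁴/(8·23·0.38))^(1/3)
  = (39004.6)^(1/3) = 33.9134 mm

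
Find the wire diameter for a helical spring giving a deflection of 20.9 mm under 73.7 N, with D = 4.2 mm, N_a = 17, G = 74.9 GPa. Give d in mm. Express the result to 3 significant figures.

0.830 mm

Required rate k = F/δ = 73.7/20.9 = 3.5263 N/mm
d = (8D³N_a·k / G)^(1/4) = (8·4.2³·17·3.5263 / (74.9×10³))^0.25
  = (0.47438)^0.25 = 0.8299 mm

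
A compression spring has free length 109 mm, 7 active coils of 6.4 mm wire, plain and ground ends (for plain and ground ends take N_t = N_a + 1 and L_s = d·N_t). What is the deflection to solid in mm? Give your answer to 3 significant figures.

N_t = 8; L_s = 6.4·8 = 51.2 mm
δ_solid = L₀ − L_s = 109 − 51.2 = 57.8 mm

57.8 mm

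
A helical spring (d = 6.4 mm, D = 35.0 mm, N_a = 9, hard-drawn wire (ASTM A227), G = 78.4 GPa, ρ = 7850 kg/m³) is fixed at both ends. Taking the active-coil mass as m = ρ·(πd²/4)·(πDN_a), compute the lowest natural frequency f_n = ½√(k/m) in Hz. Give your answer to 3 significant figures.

206 Hz

k = Gd⁴/(8D³N_a) = (78.4×10³)(6.4⁴)/(8·35.0³·9) = 42.609 N/mm = 42609 N/m
Wire length L = πDN_a = π·35.0·9 = 989.6 mm
m = ρ·(πd²/4)·L = 7850 × 32.17×10⁻⁶ m² × 0.9896 m = 0.24991 kg
f_n = ½√(k/m) = 0.5·√(42609/0.24991) = 0.5·√(1.705e+05) = 206.46 Hz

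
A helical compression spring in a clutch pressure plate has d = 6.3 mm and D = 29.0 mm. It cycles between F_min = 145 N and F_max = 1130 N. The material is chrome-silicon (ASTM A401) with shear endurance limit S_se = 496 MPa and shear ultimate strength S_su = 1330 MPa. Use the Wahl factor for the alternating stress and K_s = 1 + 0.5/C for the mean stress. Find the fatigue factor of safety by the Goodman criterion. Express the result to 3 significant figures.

1.82

C = D/d = 29.0/6.3 = 4.6032; K_W = (4C−1)/(4C−4)+0.615/C = 1.3418; K_s = 1+0.5/C = 1.1086
F_a = (F_max−F_min)/2 = 492.5 N; F_m = (F_max+F_min)/2 = 637.5 N
τ_a = K_W·8F_aD/(πd³) = 1.3418 × 145.45 = 195.16 MPa
τ_m = K_s·8F_mD/(πd³) = 1.1086 × 188.28 = 208.73 MPa
Goodman: 1/n_f = τ_a/S_se + τ_m/S_su = 195.16/496 + 208.73/1330 = 0.39347 + 0.15694 = 0.55041
n_f = 1/0.55041 = 1.817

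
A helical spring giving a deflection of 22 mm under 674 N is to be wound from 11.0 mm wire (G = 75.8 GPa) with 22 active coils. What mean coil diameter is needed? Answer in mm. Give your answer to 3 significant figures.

59.0 mm

Required rate k = F/δ = 674/22 = 30.636 N/mm
D = (Gd⁴/(8N_a·k))^(1/3) = (75.8×10³·11.0⁴/(8·22·30.636))^(1/3)
  = (205821)^(1/3) = 59.0423 mm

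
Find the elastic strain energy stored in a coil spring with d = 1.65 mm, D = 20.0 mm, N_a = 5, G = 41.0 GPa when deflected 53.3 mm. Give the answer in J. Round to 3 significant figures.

1.35 J

k = Gd⁴/(8D³N_a) = (41.0×10³)(1.65⁴)/(8·20.0³·5) = 0.94966 N/mm
U = ½kδ² = 0.5 × 0.94966 × 53.3² = 1348.9 N·mm = 1.3489 J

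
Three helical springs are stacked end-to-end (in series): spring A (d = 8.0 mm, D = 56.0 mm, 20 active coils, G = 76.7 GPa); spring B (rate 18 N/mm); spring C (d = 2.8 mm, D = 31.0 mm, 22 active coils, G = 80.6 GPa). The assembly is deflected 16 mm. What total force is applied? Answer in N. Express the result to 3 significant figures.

k_A = Gd⁴/(8D³N_a) = (76.7×10³)(8.0⁴)/(8·56.0³·20) = 11.181 N/mm
k_C = Gd⁴/(8D³N_a) = (80.6×10³)(2.8⁴)/(8·31.0³·22) = 0.94486 N/mm
Series: 1/k_eq = 1/11.181 + 1/18 + 1/0.94486 = 1.2033; k_eq = 0.83101 N/mm
F = k_eq·δ = 0.83101·16 = 13.296 N

13.3 N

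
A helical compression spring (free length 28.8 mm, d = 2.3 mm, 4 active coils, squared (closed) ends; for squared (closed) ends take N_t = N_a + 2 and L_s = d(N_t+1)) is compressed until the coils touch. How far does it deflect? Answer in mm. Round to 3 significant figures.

N_t = 6; L_s = 2.3·7 = 16.1 mm
δ_solid = L₀ − L_s = 28.8 − 16.1 = 12.7 mm

12.7 mm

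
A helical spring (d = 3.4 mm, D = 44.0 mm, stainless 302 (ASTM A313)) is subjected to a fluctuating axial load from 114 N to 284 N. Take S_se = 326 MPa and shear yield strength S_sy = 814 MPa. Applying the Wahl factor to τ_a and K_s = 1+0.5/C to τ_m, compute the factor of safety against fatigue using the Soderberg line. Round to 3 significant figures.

C = D/d = 44.0/3.4 = 12.9412; K_W = (4C−1)/(4C−4)+0.615/C = 1.1103; K_s = 1+0.5/C = 1.0386
F_a = (F_max−F_min)/2 = 85 N; F_m = (F_max+F_min)/2 = 199 N
τ_a = K_W·8F_aD/(πd³) = 1.1103 × 242.31 = 269.05 MPa
τ_m = K_s·8F_mD/(πd³) = 1.0386 × 567.3 = 589.21 MPa
Soderberg: 1/n_f = τ_a/S_se + τ_m/S_sy = 269.05/326 + 589.21/814 = 0.82530 + 0.72385 = 1.5491
n_f = 1/1.5491 = 0.6455

0.646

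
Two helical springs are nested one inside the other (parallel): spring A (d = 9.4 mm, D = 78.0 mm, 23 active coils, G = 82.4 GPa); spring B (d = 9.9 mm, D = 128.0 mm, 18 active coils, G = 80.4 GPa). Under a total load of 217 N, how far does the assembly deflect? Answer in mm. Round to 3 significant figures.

21.9 mm

k_A = Gd⁴/(8D³N_a) = (82.4×10³)(9.4⁴)/(8·78.0³·23) = 7.3678 N/mm
k_B = Gd⁴/(8D³N_a) = (80.4×10³)(9.9⁴)/(8·128.0³·18) = 2.5574 N/mm
Parallel: k_eq = 7.3678 + 2.5574 = 9.9252 N/mm
δ = F/k_eq = 217/9.9252 = 21.863 mm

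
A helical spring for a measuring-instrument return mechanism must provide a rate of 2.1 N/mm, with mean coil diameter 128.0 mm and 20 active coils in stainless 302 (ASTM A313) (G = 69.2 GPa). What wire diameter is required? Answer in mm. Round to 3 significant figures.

d = (8D³N_a·k / G)^(1/4) = (8·128.0³·20·2.1 / (69.2×10³))^0.25
  = (10183)^0.25 = 10.0454 mm

10.0 mm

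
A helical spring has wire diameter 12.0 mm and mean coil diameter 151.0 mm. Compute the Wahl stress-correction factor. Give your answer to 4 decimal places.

C = D/d = 151.0/12.0 = 12.5833
K_W = (4C−1)/(4C−4) + 0.615/C = 49.333/46.333 + 0.0489 = 1.1136

1.1136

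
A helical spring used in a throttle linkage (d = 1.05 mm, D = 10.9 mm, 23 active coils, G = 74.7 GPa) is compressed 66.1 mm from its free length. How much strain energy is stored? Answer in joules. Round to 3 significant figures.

k = Gd⁴/(8D³N_a) = (74.7×10³)(1.05⁴)/(8·10.9³·23) = 0.38105 N/mm
U = ½kδ² = 0.5 × 0.38105 × 66.1² = 832.44 N·mm = 0.83244 J

0.832 J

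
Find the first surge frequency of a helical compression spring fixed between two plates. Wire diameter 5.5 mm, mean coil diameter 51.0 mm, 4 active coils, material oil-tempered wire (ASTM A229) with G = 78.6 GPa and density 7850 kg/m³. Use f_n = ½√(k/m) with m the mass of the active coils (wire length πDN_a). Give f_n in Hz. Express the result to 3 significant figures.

k = Gd⁴/(8D³N_a) = (78.6×10³)(5.5⁴)/(8·51.0³·4) = 16.944 N/mm = 16944 N/m
Wire length L = πDN_a = π·51.0·4 = 640.88 mm
m = ρ·(πd²/4)·L = 7850 × 23.758×10⁻⁶ m² × 0.64088 m = 0.11953 kg
f_n = ½√(k/m) = 0.5·√(16944/0.11953) = 0.5·√(1.4176e+05) = 188.25 Hz

188 Hz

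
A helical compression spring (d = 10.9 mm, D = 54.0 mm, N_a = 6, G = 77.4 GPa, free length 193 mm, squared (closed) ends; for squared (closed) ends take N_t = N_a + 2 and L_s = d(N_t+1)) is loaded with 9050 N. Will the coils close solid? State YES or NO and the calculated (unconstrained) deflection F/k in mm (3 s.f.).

k = Gd⁴/(8D³N_a) = (77.4×10³)(10.9⁴)/(8·54.0³·6) = 144.55 N/mm
N_t = 8; L_s = 10.9·9 = 98.1 mm; δ_solid = L₀ − L_s = 193 − 98.1 = 94.9 mm
δ = F/k = 9050/144.55 = 62.607 mm
δ < δ_solid → spring does not go solid

NO, δ = 62.6 mm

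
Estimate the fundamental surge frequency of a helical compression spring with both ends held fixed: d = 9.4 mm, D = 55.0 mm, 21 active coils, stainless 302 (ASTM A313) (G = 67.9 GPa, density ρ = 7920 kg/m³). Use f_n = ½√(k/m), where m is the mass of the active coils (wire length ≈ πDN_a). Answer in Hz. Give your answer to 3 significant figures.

k = Gd⁴/(8D³N_a) = (67.9×10³)(9.4⁴)/(8·55.0³·21) = 18.966 N/mm = 18966 N/m
Wire length L = πDN_a = π·55.0·21 = 3628.5 mm
m = ρ·(πd²/4)·L = 7920 × 69.398×10⁻⁶ m² × 3.6285 m = 1.9944 kg
f_n = ½√(k/m) = 0.5·√(18966/1.9944) = 0.5·√(9510) = 48.76 Hz

48.8 Hz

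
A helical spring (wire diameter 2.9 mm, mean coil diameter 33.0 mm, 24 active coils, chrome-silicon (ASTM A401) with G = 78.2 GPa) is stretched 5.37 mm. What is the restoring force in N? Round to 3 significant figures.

k = Gd⁴/(8D³N_a) = (78.2×10³)(2.9⁴)/(8·33.0³·24) = 0.8016 N/mm
F = k·δ = 0.8016 × 5.37 = 4.3046 N

4.30 N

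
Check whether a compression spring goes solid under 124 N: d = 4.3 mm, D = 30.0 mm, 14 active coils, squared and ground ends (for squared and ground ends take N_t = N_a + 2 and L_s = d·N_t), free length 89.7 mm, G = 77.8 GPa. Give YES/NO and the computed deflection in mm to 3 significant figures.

NO, δ = 14.1 mm

k = Gd⁴/(8D³N_a) = (77.8×10³)(4.3⁴)/(8·30.0³·14) = 8.7957 N/mm
N_t = 16; L_s = 4.3·16 = 68.8 mm; δ_solid = L₀ − L_s = 89.7 − 68.8 = 20.9 mm
δ = F/k = 124/8.7957 = 14.098 mm
δ < δ_solid → spring does not go solid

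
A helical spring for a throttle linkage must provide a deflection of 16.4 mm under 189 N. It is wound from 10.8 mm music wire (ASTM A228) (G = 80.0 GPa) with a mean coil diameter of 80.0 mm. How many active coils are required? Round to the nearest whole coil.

23

Required rate k = F/δ = 189/16.4 = 11.524 N/mm
N_a = Gd⁴/(8D³k) = (80.0×10³ × 10.8⁴)/(8 × 80.0³ × 11.524)
    = 1.08839e+09 / 4.72039e+07 = 23.06 → 23 coils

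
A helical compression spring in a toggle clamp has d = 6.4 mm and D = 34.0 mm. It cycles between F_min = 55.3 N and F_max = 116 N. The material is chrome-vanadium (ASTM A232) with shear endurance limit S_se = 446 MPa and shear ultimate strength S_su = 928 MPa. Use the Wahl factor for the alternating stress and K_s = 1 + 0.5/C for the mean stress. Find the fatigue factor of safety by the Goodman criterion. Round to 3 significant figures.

C = D/d = 34.0/6.4 = 5.3125; K_W = (4C−1)/(4C−4)+0.615/C = 1.2897; K_s = 1+0.5/C = 1.0941
F_a = (F_max−F_min)/2 = 30.35 N; F_m = (F_max+F_min)/2 = 85.65 N
τ_a = K_W·8F_aD/(πd³) = 1.2897 × 10.024 = 12.928 MPa
τ_m = K_s·8F_mD/(πd³) = 1.0941 × 28.288 = 30.951 MPa
Goodman: 1/n_f = τ_a/S_se + τ_m/S_su = 12.928/446 + 30.951/928 = 0.02899 + 0.03335 = 0.062338
n_f = 1/0.062338 = 16.04

16.0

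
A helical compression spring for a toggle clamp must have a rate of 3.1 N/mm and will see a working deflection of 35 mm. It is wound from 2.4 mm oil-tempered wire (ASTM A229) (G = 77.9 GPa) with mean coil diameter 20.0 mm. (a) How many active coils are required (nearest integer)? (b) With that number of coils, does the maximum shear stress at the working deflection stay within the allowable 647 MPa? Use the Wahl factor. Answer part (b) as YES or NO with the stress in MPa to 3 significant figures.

(a) 13 coils; (b) YES, τ_max = 471 MPa

N_a = Gd⁴/(8D³k) = (77.9×10³)(2.4⁴)/(8·20.0³·3.1) = 13.03 → N_a = 13
Actual rate k = Gd⁴/(8D³·13) = 3.1064 N/mm
Working load F = kδ = 3.1064·35 = 108.72 N
C = 20.0/2.4 = 8.3333; K_W = (4C−1)/(4C−4)+0.615/C = 1.1761
τ_max = K_W·8FD/(πd³) = 1.1761·400.56 = 471.08 MPa
τ_max ≤ 647 MPa → acceptable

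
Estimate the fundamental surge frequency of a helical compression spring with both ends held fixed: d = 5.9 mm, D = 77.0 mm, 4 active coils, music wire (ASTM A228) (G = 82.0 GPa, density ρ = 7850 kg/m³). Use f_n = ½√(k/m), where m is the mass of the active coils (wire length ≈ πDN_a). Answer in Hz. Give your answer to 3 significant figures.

90.5 Hz

k = Gd⁴/(8D³N_a) = (82.0×10³)(5.9⁴)/(8·77.0³·4) = 6.8014 N/mm = 6801.4 N/m
Wire length L = πDN_a = π·77.0·4 = 967.61 mm
m = ρ·(πd²/4)·L = 7850 × 27.34×10⁻⁶ m² × 0.96761 m = 0.20767 kg
f_n = ½√(k/m) = 0.5·√(6801.4/0.20767) = 0.5·√(32752) = 90.487 Hz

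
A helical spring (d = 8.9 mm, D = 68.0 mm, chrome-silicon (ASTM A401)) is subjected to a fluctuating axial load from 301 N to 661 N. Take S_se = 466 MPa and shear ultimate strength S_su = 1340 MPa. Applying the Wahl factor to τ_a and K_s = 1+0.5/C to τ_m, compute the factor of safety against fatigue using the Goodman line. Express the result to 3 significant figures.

4.83

C = D/d = 68.0/8.9 = 7.6404; K_W = (4C−1)/(4C−4)+0.615/C = 1.1934; K_s = 1+0.5/C = 1.0654
F_a = (F_max−F_min)/2 = 180 N; F_m = (F_max+F_min)/2 = 481 N
τ_a = K_W·8F_aD/(πd³) = 1.1934 × 44.213 = 52.766 MPa
τ_m = K_s·8F_mD/(πd³) = 1.0654 × 118.15 = 125.88 MPa
Goodman: 1/n_f = τ_a/S_se + τ_m/S_su = 52.766/466 + 125.88/1340 = 0.11323 + 0.09394 = 0.20717
n_f = 1/0.20717 = 4.827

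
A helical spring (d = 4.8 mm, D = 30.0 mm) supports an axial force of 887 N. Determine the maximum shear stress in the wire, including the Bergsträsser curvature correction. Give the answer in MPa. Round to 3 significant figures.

752 MPa

Spring index C = D/d = 30.0/4.8 = 6.2500
K_B = (4C+2)/(4C−3) = 27.000/22.000 = 1.2273
τ₀ = 8FD/(πd³) = 8·887·30.0/(π·4.8³) = 212880/347.44 = 612.72 MPa
τ_max = K·τ₀ = 1.2273 × 612.72 = 751.97 MPa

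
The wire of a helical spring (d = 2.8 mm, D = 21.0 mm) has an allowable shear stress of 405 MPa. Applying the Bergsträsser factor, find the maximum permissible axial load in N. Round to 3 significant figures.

C = D/d = 21.0/2.8 = 7.5000
K_B = (4C+2)/(4C−3) = 32.000/27.000 = 1.1852
τ_max = K·8FD/(πd³) → F_max = τ_allow·πd³/(8DK)
F_max = 405·π·2.8³/(8·21.0·1.1852) = 27931/199.11 = 140.28 N

140 N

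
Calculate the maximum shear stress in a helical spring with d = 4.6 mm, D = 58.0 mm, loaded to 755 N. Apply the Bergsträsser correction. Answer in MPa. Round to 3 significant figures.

1270 MPa

Spring index C = D/d = 58.0/4.6 = 12.6087
K_B = (4C+2)/(4C−3) = 52.435/47.435 = 1.1054
τ₀ = 8FD/(πd³) = 8·755·58.0/(π·4.6³) = 350320/305.79 = 1145.6 MPa
τ_max = K·τ₀ = 1.1054 × 1145.6 = 1266.4 MPa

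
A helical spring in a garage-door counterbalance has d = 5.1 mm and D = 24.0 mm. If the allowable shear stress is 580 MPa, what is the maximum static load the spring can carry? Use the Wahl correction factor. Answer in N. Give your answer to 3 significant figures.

944 N

C = D/d = 24.0/5.1 = 4.7059
K_W = (4C−1)/(4C−4) + 0.615/C = 17.824/14.824 + 0.1307 = 1.3331
τ_max = K·8FD/(πd³) → F_max = τ_allow·πd³/(8DK)
F_max = 580·π·5.1³/(8·24.0·1.3331) = 2.4171e+05/255.95 = 944.35 N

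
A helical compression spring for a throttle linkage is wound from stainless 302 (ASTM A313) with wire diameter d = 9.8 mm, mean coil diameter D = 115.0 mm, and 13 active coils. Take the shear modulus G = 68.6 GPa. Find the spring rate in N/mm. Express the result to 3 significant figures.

4.00 N/mm

k = Gd⁴/(8D³N_a) = (68.6×10³ × 9.8⁴) / (8 × 115.0³ × 13)
  = 6.32745e+08 / 1.58171e+08 = 4.0004 N/mm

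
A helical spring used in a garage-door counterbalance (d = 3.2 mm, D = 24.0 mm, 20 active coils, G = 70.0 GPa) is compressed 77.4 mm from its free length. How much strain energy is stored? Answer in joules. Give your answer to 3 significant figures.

9.94 J

k = Gd⁴/(8D³N_a) = (70.0×10³)(3.2⁴)/(8·24.0³·20) = 3.3185 N/mm
U = ½kδ² = 0.5 × 3.3185 × 77.4² = 9940.2 N·mm = 9.9402 J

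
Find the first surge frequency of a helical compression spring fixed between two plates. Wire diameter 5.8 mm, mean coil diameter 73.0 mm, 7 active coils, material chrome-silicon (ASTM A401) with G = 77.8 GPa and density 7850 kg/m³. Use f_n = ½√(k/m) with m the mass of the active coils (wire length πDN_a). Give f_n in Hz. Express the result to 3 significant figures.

k = Gd⁴/(8D³N_a) = (77.8×10³)(5.8⁴)/(8·73.0³·7) = 4.0414 N/mm = 4041.4 N/m
Wire length L = πDN_a = π·73.0·7 = 1605.4 mm
m = ρ·(πd²/4)·L = 7850 × 26.421×10⁻⁶ m² × 1.6054 m = 0.33296 kg
f_n = ½√(k/m) = 0.5·√(4041.4/0.33296) = 0.5·√(12138) = 55.086 Hz

55.1 Hz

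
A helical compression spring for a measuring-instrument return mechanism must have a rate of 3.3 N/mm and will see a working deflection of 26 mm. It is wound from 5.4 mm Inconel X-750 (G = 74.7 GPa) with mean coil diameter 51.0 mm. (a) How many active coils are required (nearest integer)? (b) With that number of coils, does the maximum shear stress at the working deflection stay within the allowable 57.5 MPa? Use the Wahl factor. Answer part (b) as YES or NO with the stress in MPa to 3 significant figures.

(a) 18 coils; (b) NO, τ_max = 82.3 MPa

N_a = Gd⁴/(8D³k) = (74.7×10³)(5.4⁴)/(8·51.0³·3.3) = 18.14 → N_a = 18
Actual rate k = Gd⁴/(8D³·18) = 3.3252 N/mm
Working load F = kδ = 3.3252·26 = 86.456 N
C = 51.0/5.4 = 9.4444; K_W = (4C−1)/(4C−4)+0.615/C = 1.1539
τ_max = K_W·8FD/(πd³) = 1.1539·71.306 = 82.282 MPa
τ_max > 57.5 MPa → exceeds allowable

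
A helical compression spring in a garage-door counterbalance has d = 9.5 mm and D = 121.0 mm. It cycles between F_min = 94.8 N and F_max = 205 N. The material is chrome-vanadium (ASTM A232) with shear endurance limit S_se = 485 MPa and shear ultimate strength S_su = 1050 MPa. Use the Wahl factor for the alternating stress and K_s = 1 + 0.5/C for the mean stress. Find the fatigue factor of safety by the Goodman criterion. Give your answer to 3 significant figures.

10.1

C = D/d = 121.0/9.5 = 12.7368; K_W = (4C−1)/(4C−4)+0.615/C = 1.1122; K_s = 1+0.5/C = 1.0393
F_a = (F_max−F_min)/2 = 55.1 N; F_m = (F_max+F_min)/2 = 149.9 N
τ_a = K_W·8F_aD/(πd³) = 1.1122 × 19.802 = 22.023 MPa
τ_m = K_s·8F_mD/(πd³) = 1.0393 × 53.871 = 55.986 MPa
Goodman: 1/n_f = τ_a/S_se + τ_m/S_su = 22.023/485 + 55.986/1050 = 0.04541 + 0.05332 = 0.098729
n_f = 1/0.098729 = 10.13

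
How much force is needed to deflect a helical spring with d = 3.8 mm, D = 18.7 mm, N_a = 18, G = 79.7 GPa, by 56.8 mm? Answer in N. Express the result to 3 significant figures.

1000 N

k = Gd⁴/(8D³N_a) = (79.7×10³)(3.8⁴)/(8·18.7³·18) = 17.648 N/mm
F = k·δ = 17.648 × 56.8 = 1002.4 N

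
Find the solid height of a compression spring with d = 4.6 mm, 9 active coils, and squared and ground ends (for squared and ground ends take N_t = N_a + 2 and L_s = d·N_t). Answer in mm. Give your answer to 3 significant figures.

squared and ground ends: N_t = N_a + 2 = 9 + 2 = 11
L_s = d·N_t = 4.6 × 11 = 50.6 mm

50.6 mm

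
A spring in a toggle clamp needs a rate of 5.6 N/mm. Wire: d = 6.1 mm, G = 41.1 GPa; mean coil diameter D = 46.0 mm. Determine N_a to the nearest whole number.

N_a = Gd⁴/(8D³k) = (41.1×10³ × 6.1⁴)/(8 × 46.0³ × 5.6)
    = 5.69064e+07 / 4.36065e+06 = 13.05 → 13 coils

13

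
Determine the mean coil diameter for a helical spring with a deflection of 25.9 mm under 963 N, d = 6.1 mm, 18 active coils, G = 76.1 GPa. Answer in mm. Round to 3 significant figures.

27.0 mm

Required rate k = F/δ = 963/25.9 = 37.181 N/mm
D = (Gd⁴/(8N_a·k))^(1/3) = (76.1×10³·6.1⁴/(8·18·37.181))^(1/3)
  = (19679.5)^(1/3) = 26.9984 mm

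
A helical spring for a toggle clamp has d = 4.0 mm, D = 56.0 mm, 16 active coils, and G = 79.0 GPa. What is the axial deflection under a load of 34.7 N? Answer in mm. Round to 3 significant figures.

k = Gd⁴/(8D³N_a) = (79.0×10³)(4.0⁴)/(8·56.0³·16) = 0.89969 N/mm
δ = F/k = 34.7 / 0.89969 = 38.569 mm

38.6 mm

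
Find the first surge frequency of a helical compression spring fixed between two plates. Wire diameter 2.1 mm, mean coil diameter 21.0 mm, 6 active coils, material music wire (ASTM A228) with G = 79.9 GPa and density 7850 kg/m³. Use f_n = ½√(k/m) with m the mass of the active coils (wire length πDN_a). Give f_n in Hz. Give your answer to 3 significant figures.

k = Gd⁴/(8D³N_a) = (79.9×10³)(2.1⁴)/(8·21.0³·6) = 3.4956 N/mm = 3495.6 N/m
Wire length L = πDN_a = π·21.0·6 = 395.84 mm
m = ρ·(πd²/4)·L = 7850 × 3.4636×10⁻⁶ m² × 0.39584 m = 0.010763 kg
f_n = ½√(k/m) = 0.5·√(3495.6/0.010763) = 0.5·√(3.2479e+05) = 284.95 Hz

285 Hz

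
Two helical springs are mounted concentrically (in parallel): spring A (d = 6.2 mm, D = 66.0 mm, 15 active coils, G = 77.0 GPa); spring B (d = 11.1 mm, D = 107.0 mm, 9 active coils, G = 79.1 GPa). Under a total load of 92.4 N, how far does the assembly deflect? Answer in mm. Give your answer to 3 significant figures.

k_A = Gd⁴/(8D³N_a) = (77.0×10³)(6.2⁴)/(8·66.0³·15) = 3.298 N/mm
k_B = Gd⁴/(8D³N_a) = (79.1×10³)(11.1⁴)/(8·107.0³·9) = 13.614 N/mm
Parallel: k_eq = 3.298 + 13.614 = 16.912 N/mm
δ = F/k_eq = 92.4/16.912 = 5.4636 mm

5.46 mm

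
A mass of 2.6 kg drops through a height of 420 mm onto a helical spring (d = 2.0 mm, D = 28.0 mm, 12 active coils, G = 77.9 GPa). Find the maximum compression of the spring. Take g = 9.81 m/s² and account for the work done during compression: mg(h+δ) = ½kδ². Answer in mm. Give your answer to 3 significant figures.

238 mm

k = Gd⁴/(8D³N_a) = (77.9×10³)(2.0⁴)/(8·28.0³·12) = 0.59144 N/mm
W = mg = 2.6 × 9.81 = 25.506 N
½kδ² − Wδ − Wh = 0 → δ = (W + √(W² + 2kWh))/k
δ = (25.506 + √(650.56 + 12671.7))/0.59144 = (25.506 + 115.42)/0.59144 = 238.28 mm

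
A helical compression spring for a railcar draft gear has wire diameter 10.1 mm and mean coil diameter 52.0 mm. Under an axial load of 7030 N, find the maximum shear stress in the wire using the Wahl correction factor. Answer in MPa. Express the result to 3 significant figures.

Spring index C = D/d = 52.0/10.1 = 5.1485
K_W = (4C−1)/(4C−4) + 0.615/C = 19.594/16.594 + 0.1195 = 1.3002
τ₀ = 8FD/(πd³) = 8·7030·52.0/(π·10.1³) = 2.92448e+06/3236.8 = 903.51 MPa
τ_max = K·τ₀ = 1.3002 × 903.51 = 1174.8 MPa

1170 MPa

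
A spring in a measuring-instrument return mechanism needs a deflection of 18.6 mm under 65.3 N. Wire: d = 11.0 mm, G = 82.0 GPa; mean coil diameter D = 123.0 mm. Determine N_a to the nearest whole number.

23

Required rate k = F/δ = 65.3/18.6 = 3.5108 N/mm
N_a = Gd⁴/(8D³k) = (82.0×10³ × 11.0⁴)/(8 × 123.0³ × 3.5108)
    = 1.20056e+09 / 5.22644e+07 = 22.97 → 23 coils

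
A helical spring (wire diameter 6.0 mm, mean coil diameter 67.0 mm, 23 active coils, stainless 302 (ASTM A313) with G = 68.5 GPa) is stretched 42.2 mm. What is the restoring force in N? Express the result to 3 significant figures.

67.7 N

k = Gd⁴/(8D³N_a) = (68.5×10³)(6.0⁴)/(8·67.0³·23) = 1.6042 N/mm
F = k·δ = 1.6042 × 42.2 = 67.696 N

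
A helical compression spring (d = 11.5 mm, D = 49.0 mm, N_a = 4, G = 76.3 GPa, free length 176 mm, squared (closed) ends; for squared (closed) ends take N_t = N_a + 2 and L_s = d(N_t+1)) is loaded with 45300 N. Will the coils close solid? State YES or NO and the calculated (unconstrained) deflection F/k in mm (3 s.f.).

YES, δ = 128 mm

k = Gd⁴/(8D³N_a) = (76.3×10³)(11.5⁴)/(8·49.0³·4) = 354.47 N/mm
N_t = 6; L_s = 11.5·7 = 80.5 mm; δ_solid = L₀ − L_s = 176 − 80.5 = 95.5 mm
δ = F/k = 45300/354.47 = 127.8 mm
δ ≥ δ_solid → spring goes solid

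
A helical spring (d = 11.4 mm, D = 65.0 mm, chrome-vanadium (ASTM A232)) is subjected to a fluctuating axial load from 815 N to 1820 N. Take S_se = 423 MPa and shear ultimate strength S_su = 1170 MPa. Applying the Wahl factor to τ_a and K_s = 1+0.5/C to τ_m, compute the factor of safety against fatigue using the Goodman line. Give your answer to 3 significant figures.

C = D/d = 65.0/11.4 = 5.7018; K_W = (4C−1)/(4C−4)+0.615/C = 1.2674; K_s = 1+0.5/C = 1.0877
F_a = (F_max−F_min)/2 = 502.5 N; F_m = (F_max+F_min)/2 = 1317.5 N
τ_a = K_W·8F_aD/(πd³) = 1.2674 × 56.14 = 71.151 MPa
τ_m = K_s·8F_mD/(πd³) = 1.0877 × 147.19 = 160.1 MPa
Goodman: 1/n_f = τ_a/S_se + τ_m/S_su = 71.151/423 + 160.1/1170 = 0.16821 + 0.13684 = 0.30504
n_f = 1/0.30504 = 3.278

3.28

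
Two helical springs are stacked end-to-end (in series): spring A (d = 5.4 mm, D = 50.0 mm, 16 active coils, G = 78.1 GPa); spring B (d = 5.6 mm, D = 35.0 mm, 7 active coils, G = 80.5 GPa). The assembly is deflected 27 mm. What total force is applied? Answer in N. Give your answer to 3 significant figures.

k_A = Gd⁴/(8D³N_a) = (78.1×10³)(5.4⁴)/(8·50.0³·16) = 4.1506 N/mm
k_B = Gd⁴/(8D³N_a) = (80.5×10³)(5.6⁴)/(8·35.0³·7) = 32.973 N/mm
Series: 1/k_eq = 1/4.1506 + 1/32.973 = 0.27126; k_eq = 3.6865 N/mm
F = k_eq·δ = 3.6865·27 = 99.536 N

99.5 N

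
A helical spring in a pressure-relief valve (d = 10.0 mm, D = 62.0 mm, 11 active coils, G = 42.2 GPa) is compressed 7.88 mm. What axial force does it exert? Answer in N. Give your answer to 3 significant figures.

k = Gd⁴/(8D³N_a) = (42.2×10³)(10.0⁴)/(8·62.0³·11) = 20.121 N/mm
F = k·δ = 20.121 × 7.88 = 158.56 N

159 N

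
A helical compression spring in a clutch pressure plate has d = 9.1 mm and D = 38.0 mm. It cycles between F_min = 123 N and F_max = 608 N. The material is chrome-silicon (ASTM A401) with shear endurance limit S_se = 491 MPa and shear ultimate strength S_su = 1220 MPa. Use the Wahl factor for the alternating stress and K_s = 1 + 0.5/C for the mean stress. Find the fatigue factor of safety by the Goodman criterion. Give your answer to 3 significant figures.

7.64

C = D/d = 38.0/9.1 = 4.1758; K_W = (4C−1)/(4C−4)+0.615/C = 1.3834; K_s = 1+0.5/C = 1.1197
F_a = (F_max−F_min)/2 = 242.5 N; F_m = (F_max+F_min)/2 = 365.5 N
τ_a = K_W·8F_aD/(πd³) = 1.3834 × 31.139 = 43.079 MPa
τ_m = K_s·8F_mD/(πd³) = 1.1197 × 46.934 = 52.554 MPa
Goodman: 1/n_f = τ_a/S_se + τ_m/S_su = 43.079/491 + 52.554/1220 = 0.08774 + 0.04308 = 0.13081
n_f = 1/0.13081 = 7.644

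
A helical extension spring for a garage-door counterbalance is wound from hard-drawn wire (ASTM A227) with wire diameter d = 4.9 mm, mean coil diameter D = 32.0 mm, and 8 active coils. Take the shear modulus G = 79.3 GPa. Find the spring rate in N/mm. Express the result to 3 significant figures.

21.8 N/mm

k = Gd⁴/(8D³N_a) = (79.3×10³ × 4.9⁴) / (8 × 32.0³ × 8)
  = 4.57149e+07 / 2.09715e+06 = 21.799 N/mm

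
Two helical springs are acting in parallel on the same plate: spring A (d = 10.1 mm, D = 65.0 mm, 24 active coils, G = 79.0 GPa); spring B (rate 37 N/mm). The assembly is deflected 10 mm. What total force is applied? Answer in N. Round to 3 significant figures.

526 N

k_A = Gd⁴/(8D³N_a) = (79.0×10³)(10.1⁴)/(8·65.0³·24) = 15.591 N/mm
Parallel: k_eq = 15.591 + 37 = 52.591 N/mm
F = k_eq·δ = 52.591·10 = 525.91 N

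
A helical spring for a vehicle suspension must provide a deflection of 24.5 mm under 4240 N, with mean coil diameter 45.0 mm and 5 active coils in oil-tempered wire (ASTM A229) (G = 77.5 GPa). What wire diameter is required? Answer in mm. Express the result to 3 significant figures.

9.50 mm

Required rate k = F/δ = 4240/24.5 = 173.06 N/mm
d = (8D³N_a·k / G)^(1/4) = (8·45.0³·5·173.06 / (77.5×10³))^0.25
  = (8139.5)^0.25 = 9.4984 mm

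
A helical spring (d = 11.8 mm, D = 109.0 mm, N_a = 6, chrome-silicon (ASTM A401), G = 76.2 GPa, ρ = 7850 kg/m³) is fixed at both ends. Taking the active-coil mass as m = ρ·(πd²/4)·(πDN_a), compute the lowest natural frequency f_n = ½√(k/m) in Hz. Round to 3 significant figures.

k = Gd⁴/(8D³N_a) = (76.2×10³)(11.8⁴)/(8·109.0³·6) = 23.766 N/mm = 23766 N/m
Wire length L = πDN_a = π·109.0·6 = 2054.6 mm
m = ρ·(πd²/4)·L = 7850 × 109.36×10⁻⁶ m² × 2.0546 m = 1.7638 kg
f_n = ½√(k/m) = 0.5·√(23766/1.7638) = 0.5·√(13474) = 58.04 Hz

58.0 Hz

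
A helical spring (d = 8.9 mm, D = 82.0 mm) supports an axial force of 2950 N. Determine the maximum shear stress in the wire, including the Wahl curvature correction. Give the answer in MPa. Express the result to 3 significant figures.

Spring index C = D/d = 82.0/8.9 = 9.2135
K_W = (4C−1)/(4C−4) + 0.615/C = 35.854/32.854 + 0.0668 = 1.1581
τ₀ = 8FD/(πd³) = 8·2950·82.0/(π·8.9³) = 1.9352e+06/2214.7 = 873.79 MPa
τ_max = K·τ₀ = 1.1581 × 873.79 = 1011.9 MPa

1010 MPa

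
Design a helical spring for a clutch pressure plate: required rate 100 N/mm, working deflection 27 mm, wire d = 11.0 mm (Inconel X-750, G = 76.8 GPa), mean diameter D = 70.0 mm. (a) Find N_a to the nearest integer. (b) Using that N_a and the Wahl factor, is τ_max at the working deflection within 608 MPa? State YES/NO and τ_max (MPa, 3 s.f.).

N_a = Gd⁴/(8D³k) = (76.8×10³)(11.0⁴)/(8·70.0³·100) = 4.098 → N_a = 4
Actual rate k = Gd⁴/(8D³·4) = 102.44 N/mm
Working load F = kδ = 102.44·27 = 2766 N
C = 70.0/11.0 = 6.3636; K_W = (4C−1)/(4C−4)+0.615/C = 1.2365
τ_max = K_W·8FD/(πd³) = 1.2365·370.43 = 458.03 MPa
τ_max ≤ 608 MPa → acceptable

(a) 4 coils; (b) YES, τ_max = 458 MPa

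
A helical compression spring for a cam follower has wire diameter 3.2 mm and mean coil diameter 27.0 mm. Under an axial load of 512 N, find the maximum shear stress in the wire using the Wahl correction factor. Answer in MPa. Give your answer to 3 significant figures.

1260 MPa

Spring index C = D/d = 27.0/3.2 = 8.4375
K_W = (4C−1)/(4C−4) + 0.615/C = 32.750/29.750 + 0.0729 = 1.1737
τ₀ = 8FD/(πd³) = 8·512·27.0/(π·3.2³) = 110592/102.94 = 1074.3 MPa
τ_max = K·τ₀ = 1.1737 × 1074.3 = 1260.9 MPa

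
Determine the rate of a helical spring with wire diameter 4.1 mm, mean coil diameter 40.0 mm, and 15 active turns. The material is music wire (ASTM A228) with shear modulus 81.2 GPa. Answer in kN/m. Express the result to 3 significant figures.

k = Gd⁴/(8D³N_a) = (81.2×10³ × 4.1⁴) / (8 × 40.0³ × 15)
  = 2.29452e+07 / 7.68e+06 = 2.9877 N/mm

2.99 kN/m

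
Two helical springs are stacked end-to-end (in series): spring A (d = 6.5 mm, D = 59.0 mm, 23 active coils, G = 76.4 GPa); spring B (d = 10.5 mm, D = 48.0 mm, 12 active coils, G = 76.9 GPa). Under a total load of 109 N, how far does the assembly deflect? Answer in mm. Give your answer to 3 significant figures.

k_A = Gd⁴/(8D³N_a) = (76.4×10³)(6.5⁴)/(8·59.0³·23) = 3.6089 N/mm
k_B = Gd⁴/(8D³N_a) = (76.9×10³)(10.5⁴)/(8·48.0³·12) = 88.042 N/mm
Series: 1/k_eq = 1/3.6089 + 1/88.042 = 0.28845; k_eq = 3.4668 N/mm
δ = F/k_eq = 109/3.4668 = 31.441 mm

31.4 mm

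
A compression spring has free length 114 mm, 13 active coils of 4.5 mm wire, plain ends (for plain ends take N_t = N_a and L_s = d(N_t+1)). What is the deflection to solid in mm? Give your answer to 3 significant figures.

N_t = 13; L_s = 4.5·14 = 63 mm
δ_solid = L₀ − L_s = 114 − 63 = 51 mm

51.0 mm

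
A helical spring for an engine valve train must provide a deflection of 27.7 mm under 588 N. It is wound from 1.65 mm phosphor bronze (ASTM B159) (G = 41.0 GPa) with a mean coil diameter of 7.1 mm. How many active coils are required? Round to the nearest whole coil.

5

Required rate k = F/δ = 588/27.7 = 21.227 N/mm
N_a = Gd⁴/(8D³k) = (41.0×10³ × 1.65⁴)/(8 × 7.1³ × 21.227)
    = 303892 / 60780.3 = 5 → 5 coils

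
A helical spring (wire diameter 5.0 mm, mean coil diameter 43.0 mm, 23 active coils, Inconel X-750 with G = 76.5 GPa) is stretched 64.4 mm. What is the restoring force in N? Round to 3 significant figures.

k = Gd⁴/(8D³N_a) = (76.5×10³)(5.0⁴)/(8·43.0³·23) = 3.2683 N/mm
F = k·δ = 3.2683 × 64.4 = 210.48 N

210 N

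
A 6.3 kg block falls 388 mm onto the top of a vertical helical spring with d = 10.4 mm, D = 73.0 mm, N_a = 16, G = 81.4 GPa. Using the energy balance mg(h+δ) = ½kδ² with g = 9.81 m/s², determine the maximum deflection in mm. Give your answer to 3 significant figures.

53.4 mm

k = Gd⁴/(8D³N_a) = (81.4×10³)(10.4⁴)/(8·73.0³·16) = 19.124 N/mm
W = mg = 6.3 × 9.81 = 61.803 N
½kδ² − Wδ − Wh = 0 → δ = (W + √(W² + 2kWh))/k
δ = (61.803 + √(3819.6 + 917171))/19.124 = (61.803 + 959.68)/19.124 = 53.414 mm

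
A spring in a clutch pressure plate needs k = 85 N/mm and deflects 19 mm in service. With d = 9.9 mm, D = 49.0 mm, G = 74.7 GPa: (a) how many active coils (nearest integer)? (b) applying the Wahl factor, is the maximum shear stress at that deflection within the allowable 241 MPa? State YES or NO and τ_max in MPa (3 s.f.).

(a) 9 coils; (b) NO, τ_max = 272 MPa

N_a = Gd⁴/(8D³k) = (74.7×10³)(9.9⁴)/(8·49.0³·85) = 8.969 → N_a = 9
Actual rate k = Gd⁴/(8D³·9) = 84.711 N/mm
Working load F = kδ = 84.711·19 = 1609.5 N
C = 49.0/9.9 = 4.9495; K_W = (4C−1)/(4C−4)+0.615/C = 1.3142
τ_max = K_W·8FD/(πd³) = 1.3142·206.98 = 272 MPa
τ_max > 241 MPa → exceeds allowable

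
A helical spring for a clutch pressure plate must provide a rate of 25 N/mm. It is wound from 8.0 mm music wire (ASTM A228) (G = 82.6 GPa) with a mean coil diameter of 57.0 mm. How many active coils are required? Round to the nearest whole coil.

N_a = Gd⁴/(8D³k) = (82.6×10³ × 8.0⁴)/(8 × 57.0³ × 25)
    = 3.3833e+08 / 3.70386e+07 = 9.135 → 9 coils

9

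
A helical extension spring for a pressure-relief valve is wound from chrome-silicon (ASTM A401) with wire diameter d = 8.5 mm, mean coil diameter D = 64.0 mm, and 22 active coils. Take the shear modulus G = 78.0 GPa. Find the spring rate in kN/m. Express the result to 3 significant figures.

8.83 kN/m

k = Gd⁴/(8D³N_a) = (78.0×10³ × 8.5⁴) / (8 × 64.0³ × 22)
  = 4.07165e+08 / 4.61373e+07 = 8.8251 N/mm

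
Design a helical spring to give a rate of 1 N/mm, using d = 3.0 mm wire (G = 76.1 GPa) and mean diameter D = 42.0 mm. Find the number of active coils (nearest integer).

10

N_a = Gd⁴/(8D³k) = (76.1×10³ × 3.0⁴)/(8 × 42.0³ × 1)
    = 6.1641e+06 / 592704 = 10.4 → 10 coils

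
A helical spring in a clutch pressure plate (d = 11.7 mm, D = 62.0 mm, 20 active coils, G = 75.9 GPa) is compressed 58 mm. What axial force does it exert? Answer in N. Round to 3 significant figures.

k = Gd⁴/(8D³N_a) = (75.9×10³)(11.7⁴)/(8·62.0³·20) = 37.298 N/mm
F = k·δ = 37.298 × 58 = 2163.3 N

2160 N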